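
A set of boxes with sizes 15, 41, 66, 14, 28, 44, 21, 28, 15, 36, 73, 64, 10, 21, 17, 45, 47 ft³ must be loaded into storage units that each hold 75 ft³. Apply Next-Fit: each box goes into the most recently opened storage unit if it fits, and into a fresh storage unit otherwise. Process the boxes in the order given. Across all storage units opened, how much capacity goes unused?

Put 15 ft³ in storage unit 1; 60 ft³ remain.
Put 41 ft³ in storage unit 1; 19 ft³ remain.
Put 66 ft³ in storage unit 2; 9 ft³ remain.
Put 14 ft³ in storage unit 3; 61 ft³ remain.
Put 28 ft³ in storage unit 3; 33 ft³ remain.
Put 44 ft³ in storage unit 4; 31 ft³ remain.
Put 21 ft³ in storage unit 4; 10 ft³ remain.
Put 28 ft³ in storage unit 5; 47 ft³ remain.
Put 15 ft³ in storage unit 5; 32 ft³ remain.
Put 36 ft³ in storage unit 6; 39 ft³ remain.
Put 73 ft³ in storage unit 7; 2 ft³ remain.
Put 64 ft³ in storage unit 8; 11 ft³ remain.
Put 10 ft³ in storage unit 8; 1 ft³ remain.
Put 21 ft³ in storage unit 9; 54 ft³ remain.
Put 17 ft³ in storage unit 9; 37 ft³ remain.
Put 45 ft³ in storage unit 10; 30 ft³ remain.
Put 47 ft³ in storage unit 11; 28 ft³ remain.
11 storage units × 75 ft³ = 825 ft³; used 585 ft³; unused 240 ft³.

240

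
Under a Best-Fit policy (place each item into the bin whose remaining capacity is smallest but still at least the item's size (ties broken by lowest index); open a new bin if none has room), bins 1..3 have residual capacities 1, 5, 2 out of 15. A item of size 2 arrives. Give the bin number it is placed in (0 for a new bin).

3

Bins with room: bin 2 (5), bin 3 (2).
Tightest fit is bin 3 with 2 free.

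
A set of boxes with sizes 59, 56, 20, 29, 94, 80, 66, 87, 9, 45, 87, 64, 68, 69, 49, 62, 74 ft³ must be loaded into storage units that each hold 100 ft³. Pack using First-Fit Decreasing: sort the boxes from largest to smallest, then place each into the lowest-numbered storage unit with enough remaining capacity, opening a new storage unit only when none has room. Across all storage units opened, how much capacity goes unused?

Sorted descending: 94, 87, 87, 80, 74, 69, 68, 66, 64, 62, 59, 56, 49, 45, 29, 20, 9.
storage unit 1: place 94 ft³, 6 ft³ left
storage unit 2: place 87 ft³, 13 ft³ left
storage unit 3: place 87 ft³, 13 ft³ left
storage unit 4: place 80 ft³, 20 ft³ left
storage unit 5: place 74 ft³, 26 ft³ left
storage unit 6: place 69 ft³, 31 ft³ left
storage unit 7: place 68 ft³, 32 ft³ left
storage unit 8: place 66 ft³, 34 ft³ left
storage unit 9: place 64 ft³, 36 ft³ left
storage unit 10: place 62 ft³, 38 ft³ left
storage unit 11: place 59 ft³, 41 ft³ left
storage unit 12: place 56 ft³, 44 ft³ left
storage unit 13: place 49 ft³, 51 ft³ left
storage unit 13: place 45 ft³, 6 ft³ left
storage unit 6: place 29 ft³, 2 ft³ left
storage unit 4: place 20 ft³, 0 ft³ left
storage unit 2: place 9 ft³, 4 ft³ left
13 storage units × 100 ft³ = 1300 ft³; used 1018 ft³; unused 282 ft³.

282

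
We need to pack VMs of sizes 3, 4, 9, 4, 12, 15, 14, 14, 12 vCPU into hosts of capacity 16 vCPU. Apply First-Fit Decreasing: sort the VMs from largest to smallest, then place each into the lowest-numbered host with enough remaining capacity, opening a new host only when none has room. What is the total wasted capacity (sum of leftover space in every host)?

Sorted descending: 15, 14, 14, 12, 12, 9, 4, 4, 3.
Put 15 vCPU in host 1; 1 vCPU remain.
Put 14 vCPU in host 2; 2 vCPU remain.
Put 14 vCPU in host 3; 2 vCPU remain.
Put 12 vCPU in host 4; 4 vCPU remain.
Put 12 vCPU in host 5; 4 vCPU remain.
Put 9 vCPU in host 6; 7 vCPU remain.
Put 4 vCPU in host 4; 0 vCPU remain.
Put 4 vCPU in host 5; 0 vCPU remain.
Put 3 vCPU in host 6; 4 vCPU remain.
6 hosts × 16 vCPU = 96 vCPU; used 87 vCPU; unused 9 vCPU.

9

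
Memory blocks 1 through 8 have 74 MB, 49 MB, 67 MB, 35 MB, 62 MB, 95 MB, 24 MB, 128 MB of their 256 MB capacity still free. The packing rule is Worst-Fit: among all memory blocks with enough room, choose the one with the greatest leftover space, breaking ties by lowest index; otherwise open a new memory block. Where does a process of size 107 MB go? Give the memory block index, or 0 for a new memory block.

Memory blocks with room: memory block 8 (128 MB).
Most room is memory block 8 with 128 MB free.

8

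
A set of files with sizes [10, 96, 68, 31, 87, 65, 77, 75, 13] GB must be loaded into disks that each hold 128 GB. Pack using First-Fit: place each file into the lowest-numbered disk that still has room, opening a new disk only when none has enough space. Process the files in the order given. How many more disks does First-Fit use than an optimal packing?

First-Fit: [10,96,13] [68,31] [87] [65] [77] [75] → 6 disks.
6 files exceed 64 GB (half the capacity), and no two of those can share a disk, so at least 6 disks are needed.
So 6 is already optimal.

0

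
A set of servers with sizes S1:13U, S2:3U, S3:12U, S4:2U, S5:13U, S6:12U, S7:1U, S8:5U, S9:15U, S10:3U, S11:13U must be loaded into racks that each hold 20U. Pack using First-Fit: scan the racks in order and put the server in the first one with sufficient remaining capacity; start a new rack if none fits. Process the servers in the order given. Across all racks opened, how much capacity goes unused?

28

rack 1: place S1 (13U), 7U left
rack 1: place S2 (3U), 4U left
rack 2: place S3 (12U), 8U left
rack 1: place S4 (2U), 2U left
rack 3: place S5 (13U), 7U left
rack 4: place S6 (12U), 8U left
rack 1: place S7 (1U), 1U left
rack 2: place S8 (5U), 3U left
rack 5: place S9 (15U), 5U left
rack 2: place S10 (3U), 0U left
rack 6: place S11 (13U), 7U left
6 racks × 20U = 120U; used 92U; unused 28U.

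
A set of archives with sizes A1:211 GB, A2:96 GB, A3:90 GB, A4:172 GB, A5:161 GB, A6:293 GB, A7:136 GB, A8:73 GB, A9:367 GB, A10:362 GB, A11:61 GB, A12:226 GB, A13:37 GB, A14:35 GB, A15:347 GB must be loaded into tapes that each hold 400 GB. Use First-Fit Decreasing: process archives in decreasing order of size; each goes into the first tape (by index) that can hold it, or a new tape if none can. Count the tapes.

7

Sorted descending: 367, 362, 347, 293, 226, 211, 172, 161, 136, 96, 90, 73, 61, 37, 35.
tape 1: place 367 GB, 33 GB left
tape 2: place 362 GB, 38 GB left
tape 3: place 347 GB, 53 GB left
tape 4: place 293 GB, 107 GB left
tape 5: place 226 GB, 174 GB left
tape 6: place 211 GB, 189 GB left
tape 5: place 172 GB, 2 GB left
tape 6: place 161 GB, 28 GB left
tape 7: place 136 GB, 264 GB left
tape 4: place 96 GB, 11 GB left
tape 7: place 90 GB, 174 GB left
tape 7: place 73 GB, 101 GB left
tape 7: place 61 GB, 40 GB left
tape 2: place 37 GB, 1 GB left
tape 3: place 35 GB, 18 GB left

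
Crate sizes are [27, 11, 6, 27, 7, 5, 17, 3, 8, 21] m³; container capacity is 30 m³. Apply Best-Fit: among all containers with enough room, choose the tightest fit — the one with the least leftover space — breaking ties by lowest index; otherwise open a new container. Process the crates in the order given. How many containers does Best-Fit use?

5

container 1: place 27 m³, 3 m³ left
container 2: place 11 m³, 19 m³ left
container 2: place 6 m³, 13 m³ left
container 3: place 27 m³, 3 m³ left
container 2: place 7 m³, 6 m³ left
container 2: place 5 m³, 1 m³ left
container 4: place 17 m³, 13 m³ left
container 1: place 3 m³, 0 m³ left
container 4: place 8 m³, 5 m³ left
container 5: place 21 m³, 9 m³ left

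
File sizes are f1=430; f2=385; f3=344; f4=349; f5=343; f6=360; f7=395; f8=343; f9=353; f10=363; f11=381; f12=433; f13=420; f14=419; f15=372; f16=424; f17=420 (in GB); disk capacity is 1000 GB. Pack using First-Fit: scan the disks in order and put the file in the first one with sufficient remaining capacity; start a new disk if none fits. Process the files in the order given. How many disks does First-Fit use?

Put f1 (430 GB) in disk 1; 570 GB remain.
Put f2 (385 GB) in disk 1; 185 GB remain.
Put f3 (344 GB) in disk 2; 656 GB remain.
Put f4 (349 GB) in disk 2; 307 GB remain.
Put f5 (343 GB) in disk 3; 657 GB remain.
Put f6 (360 GB) in disk 3; 297 GB remain.
Put f7 (395 GB) in disk 4; 605 GB remain.
Put f8 (343 GB) in disk 4; 262 GB remain.
Put f9 (353 GB) in disk 5; 647 GB remain.
Put f10 (363 GB) in disk 5; 284 GB remain.
Put f11 (381 GB) in disk 6; 619 GB remain.
Put f12 (433 GB) in disk 6; 186 GB remain.
Put f13 (420 GB) in disk 7; 580 GB remain.
Put f14 (419 GB) in disk 7; 161 GB remain.
Put f15 (372 GB) in disk 8; 628 GB remain.
Put f16 (424 GB) in disk 8; 204 GB remain.
Put f17 (420 GB) in disk 9; 580 GB remain.

9 disks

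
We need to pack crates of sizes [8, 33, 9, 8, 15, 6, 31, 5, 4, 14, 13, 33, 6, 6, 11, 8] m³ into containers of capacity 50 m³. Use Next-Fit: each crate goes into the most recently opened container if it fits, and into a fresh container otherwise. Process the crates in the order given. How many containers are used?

8 m³ → container 1 (remaining 42 m³)
33 m³ → container 1 (remaining 9 m³)
9 m³ → container 1 (remaining 0 m³)
8 m³ → container 2 (remaining 42 m³)
15 m³ → container 2 (remaining 27 m³)
6 m³ → container 2 (remaining 21 m³)
31 m³ → container 3 (remaining 19 m³)
5 m³ → container 3 (remaining 14 m³)
4 m³ → container 3 (remaining 10 m³)
14 m³ → container 4 (remaining 36 m³)
13 m³ → container 4 (remaining 23 m³)
33 m³ → container 5 (remaining 17 m³)
6 m³ → container 5 (remaining 11 m³)
6 m³ → container 5 (remaining 5 m³)
11 m³ → container 6 (remaining 39 m³)
8 m³ → container 6 (remaining 31 m³)
Final containers: [8,33,9] [8,15,6] [31,5,4] [14,13] [33,6,6] [11,8].

6 containers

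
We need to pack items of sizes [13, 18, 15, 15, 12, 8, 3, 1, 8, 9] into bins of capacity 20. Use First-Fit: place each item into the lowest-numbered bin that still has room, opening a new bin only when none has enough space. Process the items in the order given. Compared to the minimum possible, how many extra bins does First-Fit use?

0

First-Fit: [13,3,1] [18] [15] [15] [12,8] [8,9] → 6 bins.
Total size 102; any packing needs at least ⌈102/20⌉ = 6 bins.
So 6 is already optimal.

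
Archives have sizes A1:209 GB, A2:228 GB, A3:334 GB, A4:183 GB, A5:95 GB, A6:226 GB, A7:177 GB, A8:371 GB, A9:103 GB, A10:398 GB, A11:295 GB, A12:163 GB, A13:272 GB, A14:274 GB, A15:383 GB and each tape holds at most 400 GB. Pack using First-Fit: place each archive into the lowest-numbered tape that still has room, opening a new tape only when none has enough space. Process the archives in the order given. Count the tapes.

tape 1: place A1 (209 GB), 191 GB left
tape 2: place A2 (228 GB), 172 GB left
tape 3: place A3 (334 GB), 66 GB left
tape 1: place A4 (183 GB), 8 GB left
tape 2: place A5 (95 GB), 77 GB left
tape 4: place A6 (226 GB), 174 GB left
tape 5: place A7 (177 GB), 223 GB left
tape 6: place A8 (371 GB), 29 GB left
tape 4: place A9 (103 GB), 71 GB left
tape 7: place A10 (398 GB), 2 GB left
tape 8: place A11 (295 GB), 105 GB left
tape 5: place A12 (163 GB), 60 GB left
tape 9: place A13 (272 GB), 128 GB left
tape 10: place A14 (274 GB), 126 GB left
tape 11: place A15 (383 GB), 17 GB left
Final tapes: [209,183] [228,95] [334] [226,103] [177,163] [371] [398] [295] [272] [274] [383].

11 tapes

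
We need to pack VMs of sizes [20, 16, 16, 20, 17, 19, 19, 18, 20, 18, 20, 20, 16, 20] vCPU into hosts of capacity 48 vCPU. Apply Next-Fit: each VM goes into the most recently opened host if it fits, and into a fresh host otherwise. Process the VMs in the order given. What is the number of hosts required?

7 hosts

Put 20 vCPU in host 1; 28 vCPU remain.
Put 16 vCPU in host 1; 12 vCPU remain.
Put 16 vCPU in host 2; 32 vCPU remain.
Put 20 vCPU in host 2; 12 vCPU remain.
Put 17 vCPU in host 3; 31 vCPU remain.
Put 19 vCPU in host 3; 12 vCPU remain.
Put 19 vCPU in host 4; 29 vCPU remain.
Put 18 vCPU in host 4; 11 vCPU remain.
Put 20 vCPU in host 5; 28 vCPU remain.
Put 18 vCPU in host 5; 10 vCPU remain.
Put 20 vCPU in host 6; 28 vCPU remain.
Put 20 vCPU in host 6; 8 vCPU remain.
Put 16 vCPU in host 7; 32 vCPU remain.
Put 20 vCPU in host 7; 12 vCPU remain.
Final hosts: [20,16] [16,20] [17,19] [19,18] [20,18] [20,20] [16,20].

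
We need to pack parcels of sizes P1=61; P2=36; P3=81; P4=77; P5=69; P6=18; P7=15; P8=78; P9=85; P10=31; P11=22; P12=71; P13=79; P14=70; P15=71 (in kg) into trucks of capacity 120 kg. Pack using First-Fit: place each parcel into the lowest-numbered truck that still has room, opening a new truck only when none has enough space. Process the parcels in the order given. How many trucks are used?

10

Put P1 (61 kg) in truck 1; 59 kg remain.
Put P2 (36 kg) in truck 1; 23 kg remain.
Put P3 (81 kg) in truck 2; 39 kg remain.
Put P4 (77 kg) in truck 3; 43 kg remain.
Put P5 (69 kg) in truck 4; 51 kg remain.
Put P6 (18 kg) in truck 1; 5 kg remain.
Put P7 (15 kg) in truck 2; 24 kg remain.
Put P8 (78 kg) in truck 5; 42 kg remain.
Put P9 (85 kg) in truck 6; 35 kg remain.
Put P10 (31 kg) in truck 3; 12 kg remain.
Put P11 (22 kg) in truck 2; 2 kg remain.
Put P12 (71 kg) in truck 7; 49 kg remain.
Put P13 (79 kg) in truck 8; 41 kg remain.
Put P14 (70 kg) in truck 9; 50 kg remain.
Put P15 (71 kg) in truck 10; 49 kg remain.
Final trucks: [61,36,18] [81,15,22] [77,31] [69] [78] [85] [71] [79] [70] [71].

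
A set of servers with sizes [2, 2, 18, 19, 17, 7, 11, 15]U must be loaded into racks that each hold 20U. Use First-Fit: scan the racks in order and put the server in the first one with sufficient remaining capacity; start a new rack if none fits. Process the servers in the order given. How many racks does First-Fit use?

6

2U → rack 1 (remaining 18U)
2U → rack 1 (remaining 16U)
18U → rack 2 (remaining 2U)
19U → rack 3 (remaining 1U)
17U → rack 4 (remaining 3U)
7U → rack 1 (remaining 9U)
11U → rack 5 (remaining 9U)
15U → rack 6 (remaining 5U)
Final racks: [2,2,7] [18] [19] [17] [11] [15].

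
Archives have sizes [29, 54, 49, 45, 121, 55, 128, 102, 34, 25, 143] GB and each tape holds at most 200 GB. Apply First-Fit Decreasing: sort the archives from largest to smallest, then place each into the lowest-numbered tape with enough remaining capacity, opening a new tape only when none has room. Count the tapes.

Sorted descending: 143, 128, 121, 102, 55, 54, 49, 45, 34, 29, 25.
Put 143 GB in tape 1; 57 GB remain.
Put 128 GB in tape 2; 72 GB remain.
Put 121 GB in tape 3; 79 GB remain.
Put 102 GB in tape 4; 98 GB remain.
Put 55 GB in tape 1; 2 GB remain.
Put 54 GB in tape 2; 18 GB remain.
Put 49 GB in tape 3; 30 GB remain.
Put 45 GB in tape 4; 53 GB remain.
Put 34 GB in tape 4; 19 GB remain.
Put 29 GB in tape 3; 1 GB remain.
Put 25 GB in tape 5; 175 GB remain.
Final tapes: [143,55] [128,54] [121,49,29] [102,45,34] [25].

5 tapes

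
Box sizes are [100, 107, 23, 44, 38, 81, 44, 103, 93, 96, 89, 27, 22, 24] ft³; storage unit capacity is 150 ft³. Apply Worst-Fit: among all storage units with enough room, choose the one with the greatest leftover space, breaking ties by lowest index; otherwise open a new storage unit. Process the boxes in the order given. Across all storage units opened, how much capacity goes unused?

Put 100 ft³ in storage unit 1; 50 ft³ remain.
Put 107 ft³ in storage unit 2; 43 ft³ remain.
Put 23 ft³ in storage unit 1; 27 ft³ remain.
Put 44 ft³ in storage unit 3; 106 ft³ remain.
Put 38 ft³ in storage unit 3; 68 ft³ remain.
Put 81 ft³ in storage unit 4; 69 ft³ remain.
Put 44 ft³ in storage unit 4; 25 ft³ remain.
Put 103 ft³ in storage unit 5; 47 ft³ remain.
Put 93 ft³ in storage unit 6; 57 ft³ remain.
Put 96 ft³ in storage unit 7; 54 ft³ remain.
Put 89 ft³ in storage unit 8; 61 ft³ remain.
Put 27 ft³ in storage unit 3; 41 ft³ remain.
Put 22 ft³ in storage unit 8; 39 ft³ remain.
Put 24 ft³ in storage unit 6; 33 ft³ remain.
8 storage units × 150 ft³ = 1200 ft³; used 891 ft³; unused 309 ft³.

309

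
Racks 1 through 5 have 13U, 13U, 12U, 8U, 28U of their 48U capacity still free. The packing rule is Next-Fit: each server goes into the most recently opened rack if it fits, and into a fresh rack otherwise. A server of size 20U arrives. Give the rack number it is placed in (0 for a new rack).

5

Next-Fit only looks at rack 5, which has 28U free.
20U fits there.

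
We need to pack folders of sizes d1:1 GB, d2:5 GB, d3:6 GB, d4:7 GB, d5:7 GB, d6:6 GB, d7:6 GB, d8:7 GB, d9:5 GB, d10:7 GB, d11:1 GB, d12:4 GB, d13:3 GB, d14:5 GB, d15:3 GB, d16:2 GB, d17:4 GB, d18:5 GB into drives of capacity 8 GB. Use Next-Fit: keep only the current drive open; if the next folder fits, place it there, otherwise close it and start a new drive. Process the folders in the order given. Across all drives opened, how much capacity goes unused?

20

drive 1: place d1 (1 GB), 7 GB left
drive 1: place d2 (5 GB), 2 GB left
drive 2: place d3 (6 GB), 2 GB left
drive 3: place d4 (7 GB), 1 GB left
drive 4: place d5 (7 GB), 1 GB left
drive 5: place d6 (6 GB), 2 GB left
drive 6: place d7 (6 GB), 2 GB left
drive 7: place d8 (7 GB), 1 GB left
drive 8: place d9 (5 GB), 3 GB left
drive 9: place d10 (7 GB), 1 GB left
drive 9: place d11 (1 GB), 0 GB left
drive 10: place d12 (4 GB), 4 GB left
drive 10: place d13 (3 GB), 1 GB left
drive 11: place d14 (5 GB), 3 GB left
drive 11: place d15 (3 GB), 0 GB left
drive 12: place d16 (2 GB), 6 GB left
drive 12: place d17 (4 GB), 2 GB left
drive 13: place d18 (5 GB), 3 GB left
13 drives × 8 GB = 104 GB; used 84 GB; unused 20 GB.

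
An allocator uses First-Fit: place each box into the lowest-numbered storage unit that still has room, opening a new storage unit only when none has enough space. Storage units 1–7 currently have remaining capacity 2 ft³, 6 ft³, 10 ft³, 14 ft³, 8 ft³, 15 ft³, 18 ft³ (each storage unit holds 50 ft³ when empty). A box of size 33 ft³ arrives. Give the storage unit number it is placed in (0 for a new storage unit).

0

No storage unit has ≥ 33 ft³ free, so a new storage unit is opened.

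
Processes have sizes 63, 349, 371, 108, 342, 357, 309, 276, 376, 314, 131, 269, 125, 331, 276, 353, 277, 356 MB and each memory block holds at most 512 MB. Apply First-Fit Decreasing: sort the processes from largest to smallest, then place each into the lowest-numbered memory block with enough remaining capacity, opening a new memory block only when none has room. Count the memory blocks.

14 memory blocks

Sorted descending: 376, 371, 357, 356, 353, 349, 342, 331, 314, 309, 277, 276, 276, 269, 131, 125, 108, 63.
Put 376 MB in memory block 1; 136 MB remain.
Put 371 MB in memory block 2; 141 MB remain.
Put 357 MB in memory block 3; 155 MB remain.
Put 356 MB in memory block 4; 156 MB remain.
Put 353 MB in memory block 5; 159 MB remain.
Put 349 MB in memory block 6; 163 MB remain.
Put 342 MB in memory block 7; 170 MB remain.
Put 331 MB in memory block 8; 181 MB remain.
Put 314 MB in memory block 9; 198 MB remain.
Put 309 MB in memory block 10; 203 MB remain.
Put 277 MB in memory block 11; 235 MB remain.
Put 276 MB in memory block 12; 236 MB remain.
Put 276 MB in memory block 13; 236 MB remain.
Put 269 MB in memory block 14; 243 MB remain.
Put 131 MB in memory block 1; 5 MB remain.
Put 125 MB in memory block 2; 16 MB remain.
Put 108 MB in memory block 3; 47 MB remain.
Put 63 MB in memory block 4; 93 MB remain.
Final memory blocks: [376,131] [371,125] [357,108] [356,63] [353] [349] [342] [331] [314] [309] [277] [276] [276] [269].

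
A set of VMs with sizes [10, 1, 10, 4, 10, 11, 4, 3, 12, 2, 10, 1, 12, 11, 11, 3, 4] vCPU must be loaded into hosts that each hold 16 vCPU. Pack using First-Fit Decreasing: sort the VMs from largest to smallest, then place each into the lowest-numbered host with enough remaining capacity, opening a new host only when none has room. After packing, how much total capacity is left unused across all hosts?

25

Sorted descending: 12, 12, 11, 11, 11, 10, 10, 10, 10, 4, 4, 4, 3, 3, 2, 1, 1.
12 vCPU → host 1 (remaining 4 vCPU)
12 vCPU → host 2 (remaining 4 vCPU)
11 vCPU → host 3 (remaining 5 vCPU)
11 vCPU → host 4 (remaining 5 vCPU)
11 vCPU → host 5 (remaining 5 vCPU)
10 vCPU → host 6 (remaining 6 vCPU)
10 vCPU → host 7 (remaining 6 vCPU)
10 vCPU → host 8 (remaining 6 vCPU)
10 vCPU → host 9 (remaining 6 vCPU)
4 vCPU → host 1 (remaining 0 vCPU)
4 vCPU → host 2 (remaining 0 vCPU)
4 vCPU → host 3 (remaining 1 vCPU)
3 vCPU → host 4 (remaining 2 vCPU)
3 vCPU → host 5 (remaining 2 vCPU)
2 vCPU → host 4 (remaining 0 vCPU)
1 vCPU → host 3 (remaining 0 vCPU)
1 vCPU → host 5 (remaining 1 vCPU)
9 hosts × 16 vCPU = 144 vCPU; used 119 vCPU; unused 25 vCPU.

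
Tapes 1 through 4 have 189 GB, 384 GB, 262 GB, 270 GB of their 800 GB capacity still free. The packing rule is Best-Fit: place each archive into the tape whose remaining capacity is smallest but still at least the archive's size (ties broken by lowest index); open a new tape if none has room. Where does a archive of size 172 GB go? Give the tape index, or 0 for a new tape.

1

Tapes with room: tape 1 (189 GB), tape 2 (384 GB), tape 3 (262 GB), tape 4 (270 GB).
Tightest fit is tape 1 with 189 GB free.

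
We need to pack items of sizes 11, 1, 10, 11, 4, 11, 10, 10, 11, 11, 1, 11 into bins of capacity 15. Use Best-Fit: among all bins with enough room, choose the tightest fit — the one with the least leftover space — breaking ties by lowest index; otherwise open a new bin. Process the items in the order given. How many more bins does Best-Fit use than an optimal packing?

0

Best-Fit: [11,1,1] [10] [11,4] [11] [10] [10] [11] [11] [11] → 9 bins.
9 items exceed 7.5 (half the capacity), and no two of those can share a bin, so at least 9 bins are needed.
So 9 is already optimal.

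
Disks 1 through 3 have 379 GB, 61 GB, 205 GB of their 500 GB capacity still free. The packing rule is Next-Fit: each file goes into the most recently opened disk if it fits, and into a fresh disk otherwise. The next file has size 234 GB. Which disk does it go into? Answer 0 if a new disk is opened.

Next-Fit only looks at disk 3, which has 205 GB free.
234 GB does not fit, so a new disk is opened.

0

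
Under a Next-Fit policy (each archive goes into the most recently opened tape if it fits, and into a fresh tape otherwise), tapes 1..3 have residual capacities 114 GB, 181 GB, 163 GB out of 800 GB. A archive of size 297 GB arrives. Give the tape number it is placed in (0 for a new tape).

0

Next-Fit only looks at tape 3, which has 163 GB free.
297 GB does not fit, so a new tape is opened.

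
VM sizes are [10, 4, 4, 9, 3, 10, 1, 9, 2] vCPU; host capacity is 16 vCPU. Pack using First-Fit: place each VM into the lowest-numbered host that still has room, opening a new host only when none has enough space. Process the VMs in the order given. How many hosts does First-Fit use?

Put 10 vCPU in host 1; 6 vCPU remain.
Put 4 vCPU in host 1; 2 vCPU remain.
Put 4 vCPU in host 2; 12 vCPU remain.
Put 9 vCPU in host 2; 3 vCPU remain.
Put 3 vCPU in host 2; 0 vCPU remain.
Put 10 vCPU in host 3; 6 vCPU remain.
Put 1 vCPU in host 1; 1 vCPU remain.
Put 9 vCPU in host 4; 7 vCPU remain.
Put 2 vCPU in host 3; 4 vCPU remain.

4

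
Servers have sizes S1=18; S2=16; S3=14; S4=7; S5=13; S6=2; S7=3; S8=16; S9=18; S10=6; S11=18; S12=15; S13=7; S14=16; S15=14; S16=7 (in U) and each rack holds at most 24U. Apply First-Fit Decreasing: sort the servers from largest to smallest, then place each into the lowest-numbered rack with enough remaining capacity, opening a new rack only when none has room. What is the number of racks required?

Sorted descending: 18, 18, 18, 16, 16, 16, 15, 14, 14, 13, 7, 7, 7, 6, 3, 2.
rack 1: place 18U, 6U left
rack 2: place 18U, 6U left
rack 3: place 18U, 6U left
rack 4: place 16U, 8U left
rack 5: place 16U, 8U left
rack 6: place 16U, 8U left
rack 7: place 15U, 9U left
rack 8: place 14U, 10U left
rack 9: place 14U, 10U left
rack 10: place 13U, 11U left
rack 4: place 7U, 1U left
rack 5: place 7U, 1U left
rack 6: place 7U, 1U left
rack 1: place 6U, 0U left
rack 2: place 3U, 3U left
rack 2: place 2U, 1U left
Final racks: [18,6] [18,3,2] [18] [16,7] [16,7] [16,7] [15] [14] [14] [13].

10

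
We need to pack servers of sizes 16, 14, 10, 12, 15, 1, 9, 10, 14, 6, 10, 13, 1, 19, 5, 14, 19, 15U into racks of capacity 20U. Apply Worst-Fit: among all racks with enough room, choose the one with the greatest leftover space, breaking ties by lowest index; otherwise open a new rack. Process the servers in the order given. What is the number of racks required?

rack 1: place 16U, 4U left
rack 2: place 14U, 6U left
rack 3: place 10U, 10U left
rack 4: place 12U, 8U left
rack 5: place 15U, 5U left
rack 3: place 1U, 9U left
rack 3: place 9U, 0U left
rack 6: place 10U, 10U left
rack 7: place 14U, 6U left
rack 6: place 6U, 4U left
rack 8: place 10U, 10U left
rack 9: place 13U, 7U left
rack 8: place 1U, 9U left
rack 10: place 19U, 1U left
rack 8: place 5U, 4U left
rack 11: place 14U, 6U left
rack 12: place 19U, 1U left
rack 13: place 15U, 5U left
Final racks: [16] [14] [10,1,9] [12] [15] [10,6] [14] [10,1,5] [13] [19] [14] [19] [15].

13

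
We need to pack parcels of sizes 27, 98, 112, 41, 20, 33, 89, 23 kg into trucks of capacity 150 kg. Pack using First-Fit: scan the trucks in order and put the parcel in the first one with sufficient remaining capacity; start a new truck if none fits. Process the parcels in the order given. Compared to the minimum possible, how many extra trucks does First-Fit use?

1

First-Fit: [27,98,20] [112,33] [41,89] [23] → 4 trucks.
Total size 443 kg; any packing needs at least ⌈443/150⌉ = 3 trucks.
An optimal packing achieves that bound: [112,33] [98,27,23] [89,41,20] → 3 trucks.
Excess: 4 − 3 = 1.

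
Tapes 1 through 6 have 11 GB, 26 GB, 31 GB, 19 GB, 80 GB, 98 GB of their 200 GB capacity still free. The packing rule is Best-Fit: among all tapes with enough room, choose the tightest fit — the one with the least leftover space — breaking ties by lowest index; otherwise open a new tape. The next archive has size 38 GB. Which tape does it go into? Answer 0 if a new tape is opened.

5

Tapes with room: tape 5 (80 GB), tape 6 (98 GB).
Tightest fit is tape 5 with 80 GB free.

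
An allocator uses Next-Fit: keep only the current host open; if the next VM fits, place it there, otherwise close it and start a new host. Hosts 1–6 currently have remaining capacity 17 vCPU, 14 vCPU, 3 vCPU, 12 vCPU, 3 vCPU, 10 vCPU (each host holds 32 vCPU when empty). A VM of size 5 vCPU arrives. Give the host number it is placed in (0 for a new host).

6

Next-Fit only looks at host 6, which has 10 vCPU free.
5 vCPU fits there.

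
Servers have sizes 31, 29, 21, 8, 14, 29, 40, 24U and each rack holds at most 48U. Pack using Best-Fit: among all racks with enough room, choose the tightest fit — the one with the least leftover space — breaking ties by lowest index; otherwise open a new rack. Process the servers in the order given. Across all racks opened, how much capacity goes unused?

31U → rack 1 (remaining 17U)
29U → rack 2 (remaining 19U)
21U → rack 3 (remaining 27U)
8U → rack 1 (remaining 9U)
14U → rack 2 (remaining 5U)
29U → rack 4 (remaining 19U)
40U → rack 5 (remaining 8U)
24U → rack 3 (remaining 3U)
5 racks × 48U = 240U; used 196U; unused 44U.

44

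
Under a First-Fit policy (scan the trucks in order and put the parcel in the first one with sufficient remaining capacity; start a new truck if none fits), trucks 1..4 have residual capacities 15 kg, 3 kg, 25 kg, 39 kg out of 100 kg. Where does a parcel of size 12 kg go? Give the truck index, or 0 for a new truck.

Trucks with room: truck 1 (15 kg), truck 3 (25 kg), truck 4 (39 kg).
The first with room is truck 1.

1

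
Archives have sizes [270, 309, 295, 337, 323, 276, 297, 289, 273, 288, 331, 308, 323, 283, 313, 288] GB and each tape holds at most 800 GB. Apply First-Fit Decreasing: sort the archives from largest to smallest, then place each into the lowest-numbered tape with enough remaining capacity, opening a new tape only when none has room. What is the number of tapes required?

8

Sorted descending: 337, 331, 323, 323, 313, 309, 308, 297, 295, 289, 288, 288, 283, 276, 273, 270.
tape 1: place 337 GB, 463 GB left
tape 1: place 331 GB, 132 GB left
tape 2: place 323 GB, 477 GB left
tape 2: place 323 GB, 154 GB left
tape 3: place 313 GB, 487 GB left
tape 3: place 309 GB, 178 GB left
tape 4: place 308 GB, 492 GB left
tape 4: place 297 GB, 195 GB left
tape 5: place 295 GB, 505 GB left
tape 5: place 289 GB, 216 GB left
tape 6: place 288 GB, 512 GB left
tape 6: place 288 GB, 224 GB left
tape 7: place 283 GB, 517 GB left
tape 7: place 276 GB, 241 GB left
tape 8: place 273 GB, 527 GB left
tape 8: place 270 GB, 257 GB left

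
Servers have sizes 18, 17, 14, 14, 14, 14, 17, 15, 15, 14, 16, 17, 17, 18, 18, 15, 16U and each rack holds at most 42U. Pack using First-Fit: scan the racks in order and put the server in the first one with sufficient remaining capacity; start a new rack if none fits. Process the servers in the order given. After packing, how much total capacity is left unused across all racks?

Put 18U in rack 1; 24U remain.
Put 17U in rack 1; 7U remain.
Put 14U in rack 2; 28U remain.
Put 14U in rack 2; 14U remain.
Put 14U in rack 2; 0U remain.
Put 14U in rack 3; 28U remain.
Put 17U in rack 3; 11U remain.
Put 15U in rack 4; 27U remain.
Put 15U in rack 4; 12U remain.
Put 14U in rack 5; 28U remain.
Put 16U in rack 5; 12U remain.
Put 17U in rack 6; 25U remain.
Put 17U in rack 6; 8U remain.
Put 18U in rack 7; 24U remain.
Put 18U in rack 7; 6U remain.
Put 15U in rack 8; 27U remain.
Put 16U in rack 8; 11U remain.
8 racks × 42U = 336U; used 269U; unused 67U.

67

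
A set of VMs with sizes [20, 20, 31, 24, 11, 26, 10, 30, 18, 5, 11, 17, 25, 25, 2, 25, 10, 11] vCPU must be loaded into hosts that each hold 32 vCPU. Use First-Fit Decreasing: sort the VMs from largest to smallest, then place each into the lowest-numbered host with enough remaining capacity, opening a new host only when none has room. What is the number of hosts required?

12

Sorted descending: 31, 30, 26, 25, 25, 25, 24, 20, 20, 18, 17, 11, 11, 11, 10, 10, 5, 2.
Put 31 vCPU in host 1; 1 vCPU remain.
Put 30 vCPU in host 2; 2 vCPU remain.
Put 26 vCPU in host 3; 6 vCPU remain.
Put 25 vCPU in host 4; 7 vCPU remain.
Put 25 vCPU in host 5; 7 vCPU remain.
Put 25 vCPU in host 6; 7 vCPU remain.
Put 24 vCPU in host 7; 8 vCPU remain.
Put 20 vCPU in host 8; 12 vCPU remain.
Put 20 vCPU in host 9; 12 vCPU remain.
Put 18 vCPU in host 10; 14 vCPU remain.
Put 17 vCPU in host 11; 15 vCPU remain.
Put 11 vCPU in host 8; 1 vCPU remain.
Put 11 vCPU in host 9; 1 vCPU remain.
Put 11 vCPU in host 10; 3 vCPU remain.
Put 10 vCPU in host 11; 5 vCPU remain.
Put 10 vCPU in host 12; 22 vCPU remain.
Put 5 vCPU in host 3; 1 vCPU remain.
Put 2 vCPU in host 2; 0 vCPU remain.
Final hosts: [31] [30,2] [26,5] [25] [25] [25] [24] [20,11] [20,11] [18,11] [17,10] [10].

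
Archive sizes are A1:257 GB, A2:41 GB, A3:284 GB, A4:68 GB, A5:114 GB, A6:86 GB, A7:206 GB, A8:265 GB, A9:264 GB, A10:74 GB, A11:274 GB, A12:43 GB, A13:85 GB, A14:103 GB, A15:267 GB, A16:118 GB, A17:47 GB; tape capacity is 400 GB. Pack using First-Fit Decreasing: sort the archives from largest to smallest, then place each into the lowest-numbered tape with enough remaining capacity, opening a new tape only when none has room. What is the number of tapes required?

7

Sorted descending: 284, 274, 267, 265, 264, 257, 206, 118, 114, 103, 86, 85, 74, 68, 47, 43, 41.
tape 1: place 284 GB, 116 GB left
tape 2: place 274 GB, 126 GB left
tape 3: place 267 GB, 133 GB left
tape 4: place 265 GB, 135 GB left
tape 5: place 264 GB, 136 GB left
tape 6: place 257 GB, 143 GB left
tape 7: place 206 GB, 194 GB left
tape 2: place 118 GB, 8 GB left
tape 1: place 114 GB, 2 GB left
tape 3: place 103 GB, 30 GB left
tape 4: place 86 GB, 49 GB left
tape 5: place 85 GB, 51 GB left
tape 6: place 74 GB, 69 GB left
tape 6: place 68 GB, 1 GB left
tape 4: place 47 GB, 2 GB left
tape 5: place 43 GB, 8 GB left
tape 7: place 41 GB, 153 GB left
Final tapes: [284,114] [274,118] [267,103] [265,86,47] [264,85,43] [257,74,68] [206,41].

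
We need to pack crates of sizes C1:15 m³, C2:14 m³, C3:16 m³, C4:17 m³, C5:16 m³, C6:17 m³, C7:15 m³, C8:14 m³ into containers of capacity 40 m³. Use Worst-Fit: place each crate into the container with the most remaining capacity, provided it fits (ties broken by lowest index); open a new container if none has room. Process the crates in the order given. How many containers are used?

4

container 1: place C1 (15 m³), 25 m³ left
container 1: place C2 (14 m³), 11 m³ left
container 2: place C3 (16 m³), 24 m³ left
container 2: place C4 (17 m³), 7 m³ left
container 3: place C5 (16 m³), 24 m³ left
container 3: place C6 (17 m³), 7 m³ left
container 4: place C7 (15 m³), 25 m³ left
container 4: place C8 (14 m³), 11 m³ left
Final containers: [15,14] [16,17] [16,17] [15,14].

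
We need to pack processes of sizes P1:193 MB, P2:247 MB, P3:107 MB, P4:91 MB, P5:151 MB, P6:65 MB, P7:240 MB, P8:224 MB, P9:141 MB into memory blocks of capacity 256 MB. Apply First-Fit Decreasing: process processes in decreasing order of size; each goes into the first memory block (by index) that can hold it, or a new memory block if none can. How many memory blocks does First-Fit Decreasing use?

Sorted descending: 247, 240, 224, 193, 151, 141, 107, 91, 65.
Put 247 MB in memory block 1; 9 MB remain.
Put 240 MB in memory block 2; 16 MB remain.
Put 224 MB in memory block 3; 32 MB remain.
Put 193 MB in memory block 4; 63 MB remain.
Put 151 MB in memory block 5; 105 MB remain.
Put 141 MB in memory block 6; 115 MB remain.
Put 107 MB in memory block 6; 8 MB remain.
Put 91 MB in memory block 5; 14 MB remain.
Put 65 MB in memory block 7; 191 MB remain.
Final memory blocks: [247] [240] [224] [193] [151,91] [141,107] [65].

7 memory blocks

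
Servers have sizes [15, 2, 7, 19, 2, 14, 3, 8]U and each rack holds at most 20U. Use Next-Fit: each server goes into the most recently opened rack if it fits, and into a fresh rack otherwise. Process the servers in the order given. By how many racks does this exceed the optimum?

1

Next-Fit: [15,2] [7] [19] [2,14,3] [8] → 5 racks.
Total size 70U; any packing needs at least ⌈70/20⌉ = 4 racks.
An optimal packing achieves that bound: [19] [15,3,2] [14,2] [8,7] → 4 racks.
Excess: 5 − 4 = 1.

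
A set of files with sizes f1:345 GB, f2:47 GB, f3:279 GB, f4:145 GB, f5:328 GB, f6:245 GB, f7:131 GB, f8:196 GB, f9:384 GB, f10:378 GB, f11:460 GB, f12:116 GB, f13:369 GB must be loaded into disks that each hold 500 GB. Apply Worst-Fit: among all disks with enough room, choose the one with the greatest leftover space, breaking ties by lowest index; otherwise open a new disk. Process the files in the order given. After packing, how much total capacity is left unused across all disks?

disk 1: place f1 (345 GB), 155 GB left
disk 1: place f2 (47 GB), 108 GB left
disk 2: place f3 (279 GB), 221 GB left
disk 2: place f4 (145 GB), 76 GB left
disk 3: place f5 (328 GB), 172 GB left
disk 4: place f6 (245 GB), 255 GB left
disk 4: place f7 (131 GB), 124 GB left
disk 5: place f8 (196 GB), 304 GB left
disk 6: place f9 (384 GB), 116 GB left
disk 7: place f10 (378 GB), 122 GB left
disk 8: place f11 (460 GB), 40 GB left
disk 5: place f12 (116 GB), 188 GB left
disk 9: place f13 (369 GB), 131 GB left
9 disks × 500 GB = 4500 GB; used 3423 GB; unused 1077 GB.

1077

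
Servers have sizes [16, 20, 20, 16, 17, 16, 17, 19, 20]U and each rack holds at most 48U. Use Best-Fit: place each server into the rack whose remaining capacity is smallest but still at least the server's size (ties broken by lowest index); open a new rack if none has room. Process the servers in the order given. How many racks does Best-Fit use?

Put 16U in rack 1; 32U remain.
Put 20U in rack 1; 12U remain.
Put 20U in rack 2; 28U remain.
Put 16U in rack 2; 12U remain.
Put 17U in rack 3; 31U remain.
Put 16U in rack 3; 15U remain.
Put 17U in rack 4; 31U remain.
Put 19U in rack 4; 12U remain.
Put 20U in rack 5; 28U remain.

5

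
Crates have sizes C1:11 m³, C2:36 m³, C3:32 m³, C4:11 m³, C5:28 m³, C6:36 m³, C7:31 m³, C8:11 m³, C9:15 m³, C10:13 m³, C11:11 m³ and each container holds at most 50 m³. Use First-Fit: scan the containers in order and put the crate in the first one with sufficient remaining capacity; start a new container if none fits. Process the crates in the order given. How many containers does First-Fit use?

5

container 1: place C1 (11 m³), 39 m³ left
container 1: place C2 (36 m³), 3 m³ left
container 2: place C3 (32 m³), 18 m³ left
container 2: place C4 (11 m³), 7 m³ left
container 3: place C5 (28 m³), 22 m³ left
container 4: place C6 (36 m³), 14 m³ left
container 5: place C7 (31 m³), 19 m³ left
container 3: place C8 (11 m³), 11 m³ left
container 5: place C9 (15 m³), 4 m³ left
container 4: place C10 (13 m³), 1 m³ left
container 3: place C11 (11 m³), 0 m³ left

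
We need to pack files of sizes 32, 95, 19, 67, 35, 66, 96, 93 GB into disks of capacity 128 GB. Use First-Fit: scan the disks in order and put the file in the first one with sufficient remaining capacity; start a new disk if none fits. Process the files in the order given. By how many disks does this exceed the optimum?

First-Fit: [32,95] [19,67,35] [66] [96] [93] → 5 disks.
5 files exceed 64 GB (half the capacity), and no two of those can share a disk, so at least 5 disks are needed.
So 5 is already optimal.

0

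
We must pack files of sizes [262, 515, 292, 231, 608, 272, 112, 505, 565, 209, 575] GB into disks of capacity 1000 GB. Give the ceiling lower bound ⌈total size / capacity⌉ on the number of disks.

Total size = 262 + 515 + 292 + 231 + 608 + 272 + 112 + 505 + 565 + 209 + 575 = 4146 GB.
⌈4146 / 1000⌉ = 5.

5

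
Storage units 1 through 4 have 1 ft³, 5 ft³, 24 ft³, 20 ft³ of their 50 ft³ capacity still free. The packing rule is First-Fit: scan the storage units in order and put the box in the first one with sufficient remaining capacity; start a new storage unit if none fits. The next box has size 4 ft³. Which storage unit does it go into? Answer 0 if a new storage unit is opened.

Storage units with room: storage unit 2 (5 ft³), storage unit 3 (24 ft³), storage unit 4 (20 ft³).
The first with room is storage unit 2.

2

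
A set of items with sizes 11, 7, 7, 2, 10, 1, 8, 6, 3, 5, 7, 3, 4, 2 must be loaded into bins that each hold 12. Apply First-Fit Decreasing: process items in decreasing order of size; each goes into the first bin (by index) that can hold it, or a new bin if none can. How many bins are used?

Sorted descending: 11, 10, 8, 7, 7, 7, 6, 5, 4, 3, 3, 2, 2, 1.
11 → bin 1 (remaining 1)
10 → bin 2 (remaining 2)
8 → bin 3 (remaining 4)
7 → bin 4 (remaining 5)
7 → bin 5 (remaining 5)
7 → bin 6 (remaining 5)
6 → bin 7 (remaining 6)
5 → bin 4 (remaining 0)
4 → bin 3 (remaining 0)
3 → bin 5 (remaining 2)
3 → bin 6 (remaining 2)
2 → bin 2 (remaining 0)
2 → bin 5 (remaining 0)
1 → bin 1 (remaining 0)

7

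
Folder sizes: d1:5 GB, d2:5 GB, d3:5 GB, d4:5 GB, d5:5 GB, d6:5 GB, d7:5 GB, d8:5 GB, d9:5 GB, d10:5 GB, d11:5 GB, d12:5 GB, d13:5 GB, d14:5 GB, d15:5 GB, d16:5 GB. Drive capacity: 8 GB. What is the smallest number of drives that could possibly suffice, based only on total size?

10

Total size = 5 + 5 + 5 + 5 + 5 + 5 + 5 + 5 + 5 + 5 + 5 + 5 + 5 + 5 + 5 + 5 = 80 GB.
⌈80 / 8⌉ = 10.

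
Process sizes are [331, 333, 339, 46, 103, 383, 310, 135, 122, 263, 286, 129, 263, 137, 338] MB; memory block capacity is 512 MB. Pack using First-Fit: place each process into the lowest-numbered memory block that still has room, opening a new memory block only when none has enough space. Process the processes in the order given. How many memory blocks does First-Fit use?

9 memory blocks

331 MB → memory block 1 (remaining 181 MB)
333 MB → memory block 2 (remaining 179 MB)
339 MB → memory block 3 (remaining 173 MB)
46 MB → memory block 1 (remaining 135 MB)
103 MB → memory block 1 (remaining 32 MB)
383 MB → memory block 4 (remaining 129 MB)
310 MB → memory block 5 (remaining 202 MB)
135 MB → memory block 2 (remaining 44 MB)
122 MB → memory block 3 (remaining 51 MB)
263 MB → memory block 6 (remaining 249 MB)
286 MB → memory block 7 (remaining 226 MB)
129 MB → memory block 4 (remaining 0 MB)
263 MB → memory block 8 (remaining 249 MB)
137 MB → memory block 5 (remaining 65 MB)
338 MB → memory block 9 (remaining 174 MB)
Final memory blocks: [331,46,103] [333,135] [339,122] [383,129] [310,137] [263] [286] [263] [338].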